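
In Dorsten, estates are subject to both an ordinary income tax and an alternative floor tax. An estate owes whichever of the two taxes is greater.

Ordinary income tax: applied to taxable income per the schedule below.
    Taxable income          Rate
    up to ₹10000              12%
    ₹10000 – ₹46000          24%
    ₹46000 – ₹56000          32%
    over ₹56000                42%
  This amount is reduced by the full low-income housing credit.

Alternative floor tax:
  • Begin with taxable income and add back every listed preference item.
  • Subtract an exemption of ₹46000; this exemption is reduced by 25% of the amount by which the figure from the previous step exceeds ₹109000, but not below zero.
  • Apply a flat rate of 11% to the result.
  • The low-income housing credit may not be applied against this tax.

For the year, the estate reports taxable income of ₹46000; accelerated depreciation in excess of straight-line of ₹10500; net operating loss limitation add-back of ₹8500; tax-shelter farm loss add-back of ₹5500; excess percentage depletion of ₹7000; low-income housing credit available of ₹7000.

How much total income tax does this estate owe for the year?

Ordinary income tax:
  ₹10000 × 12% = ₹1200
  ₹36000 × 24% = ₹8640
  → ₹9840
  Less low-income housing credit ₹7000 → ₹2840

Alternative floor tax:
  Adjusted income: ₹46000 + ₹10500 + ₹8500 + ₹5500 + ₹7000 = ₹77500
  Exemption: ₹77500 ≤ ₹109000, so full ₹46000 applies
  Base: ₹77500 − ₹46000 = ₹31500
  ₹31500 × 11% = ₹3465

₹3465 > ₹2840, so the alternative floor tax is the binding amount.

₹3465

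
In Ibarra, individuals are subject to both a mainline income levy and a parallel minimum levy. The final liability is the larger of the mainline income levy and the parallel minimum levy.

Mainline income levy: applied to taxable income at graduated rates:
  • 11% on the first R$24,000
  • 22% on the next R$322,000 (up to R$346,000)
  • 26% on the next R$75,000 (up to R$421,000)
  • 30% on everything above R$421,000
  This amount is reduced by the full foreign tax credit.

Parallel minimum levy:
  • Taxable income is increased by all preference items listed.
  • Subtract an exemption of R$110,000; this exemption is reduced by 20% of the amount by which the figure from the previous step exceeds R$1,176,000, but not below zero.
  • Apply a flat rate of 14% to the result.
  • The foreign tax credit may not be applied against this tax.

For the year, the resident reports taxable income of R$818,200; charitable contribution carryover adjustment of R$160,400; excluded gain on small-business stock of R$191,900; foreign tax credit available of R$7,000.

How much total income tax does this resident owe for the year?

Parallel minimum levy:
  Adjusted income: R$818,200 + R$160,400 + R$191,900 = R$1,170,500
  Exemption: R$1,170,500 ≤ R$1,176,000, so full R$110,000 applies
  Base: R$1,170,500 − R$110,000 = R$1,060,500
  R$1,060,500 × 14% = R$148,470

Mainline income levy:
  R$24,000 × 11% = R$2,640
  R$322,000 × 22% = R$70,840
  R$75,000 × 26% = R$19,500
  R$397,200 × 30% = R$119,160
  → R$212,140
  Less foreign tax credit R$7,000 → R$205,140

R$205,140 > R$148,470, so the mainline income levy governs.

R$205,140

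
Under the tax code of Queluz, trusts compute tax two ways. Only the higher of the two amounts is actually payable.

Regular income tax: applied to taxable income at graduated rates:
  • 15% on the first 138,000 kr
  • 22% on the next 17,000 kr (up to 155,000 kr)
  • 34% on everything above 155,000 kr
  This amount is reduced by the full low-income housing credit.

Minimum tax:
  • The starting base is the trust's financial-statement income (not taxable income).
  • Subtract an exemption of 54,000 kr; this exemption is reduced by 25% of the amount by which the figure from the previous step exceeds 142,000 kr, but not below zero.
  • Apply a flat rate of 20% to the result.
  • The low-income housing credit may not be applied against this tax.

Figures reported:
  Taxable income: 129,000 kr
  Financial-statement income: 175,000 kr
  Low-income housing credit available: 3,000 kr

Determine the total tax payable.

25,850 kr

Minimum tax:
  Base (financial-statement income): 175,000 kr
  Exemption: 54,000 kr − 25% × (175,000 kr − 142,000 kr) = 54,000 kr − 8,250 kr = 45,750 kr
  Base: 175,000 kr − 45,750 kr = 129,250 kr
  129,250 kr × 20% = 25,850 kr

Regular income tax:
  129,000 kr × 15% = 19,350 kr
  Less low-income housing credit 3,000 kr → 16,350 kr

25,850 kr > 16,350 kr, so the minimum tax is the binding amount.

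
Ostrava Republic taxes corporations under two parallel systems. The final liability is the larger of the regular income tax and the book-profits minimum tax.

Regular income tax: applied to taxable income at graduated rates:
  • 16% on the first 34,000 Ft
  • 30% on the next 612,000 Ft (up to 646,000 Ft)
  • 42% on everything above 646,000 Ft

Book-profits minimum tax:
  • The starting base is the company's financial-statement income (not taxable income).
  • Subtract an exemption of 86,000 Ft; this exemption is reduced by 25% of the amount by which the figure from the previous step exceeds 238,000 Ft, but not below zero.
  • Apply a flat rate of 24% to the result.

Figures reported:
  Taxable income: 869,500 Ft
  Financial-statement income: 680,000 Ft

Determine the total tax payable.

282,910 Ft

Regular income tax:
  34,000 Ft × 16% = 5,440 Ft
  612,000 Ft × 30% = 183,600 Ft
  223,500 Ft × 42% = 93,870 Ft
  → 282,910 Ft

Book-profits minimum tax:
  Base (financial-statement income): 680,000 Ft
  Exemption: 25% × (680,000 Ft − 238,000 Ft) = 110,500 Ft ≥ 86,000 Ft, so the exemption is fully phased out
  Base: 680,000 Ft − 0 Ft = 680,000 Ft
  680,000 Ft × 24% = 163,200 Ft

282,910 Ft > 163,200 Ft, so the regular income tax governs.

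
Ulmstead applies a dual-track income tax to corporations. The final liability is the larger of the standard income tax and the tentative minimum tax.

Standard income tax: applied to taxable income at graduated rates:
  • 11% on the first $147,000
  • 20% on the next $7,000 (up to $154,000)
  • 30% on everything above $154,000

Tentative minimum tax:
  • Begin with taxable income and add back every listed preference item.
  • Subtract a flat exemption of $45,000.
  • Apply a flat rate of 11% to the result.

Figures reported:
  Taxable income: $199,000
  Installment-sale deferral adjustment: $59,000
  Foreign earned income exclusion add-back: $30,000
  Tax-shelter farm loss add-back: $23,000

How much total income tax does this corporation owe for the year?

Standard income tax:
  $147,000 × 11% = $16,170
  $7,000 × 20% = $1,400
  $45,000 × 30% = $13,500
  → $31,070

Tentative minimum tax:
  Adjusted income: $199,000 + $59,000 + $30,000 + $23,000 = $311,000
  Less exemption $45,000 → base $266,000
  $266,000 × 11% = $29,260

$31,070 > $29,260, so the standard income tax governs.

$31,070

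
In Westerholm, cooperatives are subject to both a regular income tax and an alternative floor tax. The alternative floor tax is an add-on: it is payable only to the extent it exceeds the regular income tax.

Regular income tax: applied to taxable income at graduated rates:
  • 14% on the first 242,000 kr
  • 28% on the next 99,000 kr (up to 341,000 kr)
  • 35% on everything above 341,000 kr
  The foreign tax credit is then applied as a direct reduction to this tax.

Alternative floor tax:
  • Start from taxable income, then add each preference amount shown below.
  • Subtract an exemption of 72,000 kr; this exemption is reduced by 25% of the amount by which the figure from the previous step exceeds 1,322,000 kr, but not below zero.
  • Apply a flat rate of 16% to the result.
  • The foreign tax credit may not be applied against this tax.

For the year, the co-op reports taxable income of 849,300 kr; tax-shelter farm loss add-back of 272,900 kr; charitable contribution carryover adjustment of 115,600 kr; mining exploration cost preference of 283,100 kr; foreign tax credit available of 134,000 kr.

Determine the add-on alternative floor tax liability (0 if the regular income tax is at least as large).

Regular income tax:
  242,000 kr × 14% = 33,880 kr
  99,000 kr × 28% = 27,720 kr
  508,300 kr × 35% = 177,905 kr
  → 239,505 kr
  Less foreign tax credit 134,000 kr → 105,505 kr

Alternative floor tax:
  Adjusted income: 849,300 kr + 272,900 kr + 115,600 kr + 283,100 kr = 1,520,900 kr
  Exemption: 72,000 kr − 25% × (1,520,900 kr − 1,322,000 kr) = 72,000 kr − 49,725 kr = 22,275 kr
  Base: 1,520,900 kr − 22,275 kr = 1,498,625 kr
  1,498,625 kr × 16% = 239,780 kr

Excess of alternative floor tax over regular income tax: 239,780 kr − 105,505 kr = 134,275 kr.

134,275 kr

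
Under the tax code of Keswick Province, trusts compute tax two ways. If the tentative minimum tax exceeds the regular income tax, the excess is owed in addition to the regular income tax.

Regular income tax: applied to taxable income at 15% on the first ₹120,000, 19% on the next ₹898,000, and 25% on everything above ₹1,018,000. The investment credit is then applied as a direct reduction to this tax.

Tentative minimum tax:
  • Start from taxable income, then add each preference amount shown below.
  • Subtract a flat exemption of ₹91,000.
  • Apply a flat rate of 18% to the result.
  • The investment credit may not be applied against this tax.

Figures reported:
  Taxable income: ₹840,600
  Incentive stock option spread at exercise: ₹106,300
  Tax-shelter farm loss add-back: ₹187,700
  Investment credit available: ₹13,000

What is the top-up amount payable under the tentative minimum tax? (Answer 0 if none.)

₹45,934

Regular income tax:
  ₹120,000 × 15% = ₹18,000
  ₹720,600 × 19% = ₹136,914
  → ₹154,914
  Less investment credit ₹13,000 → ₹141,914

Tentative minimum tax:
  Adjusted income: ₹840,600 + ₹106,300 + ₹187,700 = ₹1,134,600
  Less exemption ₹91,000 → base ₹1,043,600
  ₹1,043,600 × 18% = ₹187,848

Excess of tentative minimum tax over regular income tax: ₹187,848 − ₹141,914 = ₹45,934.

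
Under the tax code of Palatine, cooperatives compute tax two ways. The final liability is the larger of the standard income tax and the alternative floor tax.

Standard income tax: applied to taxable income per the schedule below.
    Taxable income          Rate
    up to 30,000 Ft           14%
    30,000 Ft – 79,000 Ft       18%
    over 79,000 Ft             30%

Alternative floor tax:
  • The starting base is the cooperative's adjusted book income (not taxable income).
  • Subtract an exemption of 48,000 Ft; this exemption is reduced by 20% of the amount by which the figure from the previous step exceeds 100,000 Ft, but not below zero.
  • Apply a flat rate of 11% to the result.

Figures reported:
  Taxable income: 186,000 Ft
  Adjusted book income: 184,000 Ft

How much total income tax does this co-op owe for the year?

Standard income tax:
  30,000 Ft × 14% = 4,200 Ft
  49,000 Ft × 18% = 8,820 Ft
  107,000 Ft × 30% = 32,100 Ft
  → 45,120 Ft

Alternative floor tax:
  Base (adjusted book income): 184,000 Ft
  Exemption: 48,000 Ft − 20% × (184,000 Ft − 100,000 Ft) = 48,000 Ft − 16,800 Ft = 31,200 Ft
  Base: 184,000 Ft − 31,200 Ft = 152,800 Ft
  152,800 Ft × 11% = 16,808 Ft

45,120 Ft > 16,808 Ft, so the standard income tax governs.

45,120 Ft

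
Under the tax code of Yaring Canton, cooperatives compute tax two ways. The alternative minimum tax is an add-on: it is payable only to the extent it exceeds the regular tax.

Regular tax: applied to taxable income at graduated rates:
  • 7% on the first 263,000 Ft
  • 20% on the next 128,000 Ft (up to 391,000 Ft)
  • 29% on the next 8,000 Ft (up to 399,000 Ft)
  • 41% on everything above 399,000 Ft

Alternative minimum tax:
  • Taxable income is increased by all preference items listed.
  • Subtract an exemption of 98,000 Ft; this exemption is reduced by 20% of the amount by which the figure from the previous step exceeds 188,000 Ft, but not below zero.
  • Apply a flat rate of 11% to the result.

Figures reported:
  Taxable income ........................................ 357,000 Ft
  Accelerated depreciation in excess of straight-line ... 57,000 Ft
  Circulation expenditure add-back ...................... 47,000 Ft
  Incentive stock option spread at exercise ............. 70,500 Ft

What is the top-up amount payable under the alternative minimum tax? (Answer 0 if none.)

18,032 Ft

Regular tax:
  263,000 Ft × 7% = 18,410 Ft
  94,000 Ft × 20% = 18,800 Ft
  → 37,210 Ft

Alternative minimum tax:
  Adjusted income: 357,000 Ft + 57,000 Ft + 47,000 Ft + 70,500 Ft = 531,500 Ft
  Exemption: 98,000 Ft − 20% × (531,500 Ft − 188,000 Ft) = 98,000 Ft − 68,700 Ft = 29,300 Ft
  Base: 531,500 Ft − 29,300 Ft = 502,200 Ft
  502,200 Ft × 11% = 55,242 Ft

Excess of alternative minimum tax over regular tax: 55,242 Ft − 37,210 Ft = 18,032 Ft.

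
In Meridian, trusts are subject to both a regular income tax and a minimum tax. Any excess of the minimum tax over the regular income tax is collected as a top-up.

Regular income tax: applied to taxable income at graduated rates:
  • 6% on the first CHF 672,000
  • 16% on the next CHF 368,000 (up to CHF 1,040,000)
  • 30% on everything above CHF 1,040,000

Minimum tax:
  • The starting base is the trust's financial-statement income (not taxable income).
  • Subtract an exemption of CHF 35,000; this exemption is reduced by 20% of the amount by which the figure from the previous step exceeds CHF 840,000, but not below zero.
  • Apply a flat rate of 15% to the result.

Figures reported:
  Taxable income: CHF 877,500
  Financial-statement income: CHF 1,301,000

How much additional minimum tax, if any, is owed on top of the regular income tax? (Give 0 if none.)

CHF 121,950

Regular income tax:
  CHF 672,000 × 6% = CHF 40,320
  CHF 205,500 × 16% = CHF 32,880
  → CHF 73,200

Minimum tax:
  Base (financial-statement income): CHF 1,301,000
  Exemption: 20% × (CHF 1,301,000 − CHF 840,000) = CHF 92,200 ≥ CHF 35,000, so the exemption is fully phased out
  Base: CHF 1,301,000 − CHF 0 = CHF 1,301,000
  CHF 1,301,000 × 15% = CHF 195,150

Excess of minimum tax over regular income tax: CHF 195,150 − CHF 73,200 = CHF 121,950.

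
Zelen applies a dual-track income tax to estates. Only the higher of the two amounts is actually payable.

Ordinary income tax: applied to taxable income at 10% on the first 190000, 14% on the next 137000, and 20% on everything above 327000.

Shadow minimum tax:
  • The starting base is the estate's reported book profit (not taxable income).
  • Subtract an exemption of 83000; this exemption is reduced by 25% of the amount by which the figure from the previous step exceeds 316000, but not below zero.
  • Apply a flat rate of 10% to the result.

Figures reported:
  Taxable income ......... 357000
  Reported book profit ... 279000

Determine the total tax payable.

Shadow minimum tax:
  Base (reported book profit): 279000
  Exemption: 279000 ≤ 316000, so full 83000 applies
  Base: 279000 − 83000 = 196000
  196000 × 10% = 19600

Ordinary income tax:
  190000 × 10% = 19000
  137000 × 14% = 19180
  30000 × 20% = 6000
  → 44180

44180 > 19600, so the ordinary income tax governs.

44180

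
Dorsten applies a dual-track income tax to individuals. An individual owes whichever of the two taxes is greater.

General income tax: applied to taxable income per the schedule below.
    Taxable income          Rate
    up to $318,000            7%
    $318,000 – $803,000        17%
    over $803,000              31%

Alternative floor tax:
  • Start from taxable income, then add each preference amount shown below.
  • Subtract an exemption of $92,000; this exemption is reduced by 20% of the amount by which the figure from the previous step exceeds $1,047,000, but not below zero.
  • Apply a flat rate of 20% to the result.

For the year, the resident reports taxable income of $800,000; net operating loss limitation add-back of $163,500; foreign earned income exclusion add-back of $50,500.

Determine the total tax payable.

$184,400

General income tax:
  $318,000 × 7% = $22,260
  $482,000 × 17% = $81,940
  → $104,200

Alternative floor tax:
  Adjusted income: $800,000 + $163,500 + $50,500 = $1,014,000
  Exemption: $1,014,000 ≤ $1,047,000, so full $92,000 applies
  Base: $1,014,000 − $92,000 = $922,000
  $922,000 × 20% = $184,400

$184,400 > $104,200, so the alternative floor tax is the binding amount.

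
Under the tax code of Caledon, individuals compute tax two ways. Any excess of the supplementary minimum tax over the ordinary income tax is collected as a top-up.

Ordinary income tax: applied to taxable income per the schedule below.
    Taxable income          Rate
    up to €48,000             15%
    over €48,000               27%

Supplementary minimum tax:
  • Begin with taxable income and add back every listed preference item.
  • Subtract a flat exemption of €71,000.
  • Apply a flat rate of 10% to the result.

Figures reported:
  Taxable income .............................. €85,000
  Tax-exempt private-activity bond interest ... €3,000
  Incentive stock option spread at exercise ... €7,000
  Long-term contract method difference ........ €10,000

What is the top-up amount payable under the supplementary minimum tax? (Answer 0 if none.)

Ordinary income tax:
  €48,000 × 15% = €7,200
  €37,000 × 27% = €9,990
  → €17,190

Supplementary minimum tax:
  Adjusted income: €85,000 + €3,000 + €7,000 + €10,000 = €105,000
  Less exemption €71,000 → base €34,000
  €34,000 × 10% = €3,400

€3,400 ≤ €17,190, so no add-on is due.

€0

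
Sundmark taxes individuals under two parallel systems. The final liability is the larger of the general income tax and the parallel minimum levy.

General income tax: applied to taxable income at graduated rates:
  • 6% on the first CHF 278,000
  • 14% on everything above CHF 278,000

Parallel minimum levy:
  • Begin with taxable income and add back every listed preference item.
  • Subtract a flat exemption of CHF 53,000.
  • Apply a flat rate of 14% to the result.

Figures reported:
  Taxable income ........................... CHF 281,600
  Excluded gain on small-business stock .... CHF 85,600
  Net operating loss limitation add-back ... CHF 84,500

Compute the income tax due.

General income tax:
  CHF 278,000 × 6% = CHF 16,680
  CHF 3,600 × 14% = CHF 504
  → CHF 17,184

Parallel minimum levy:
  Adjusted income: CHF 281,600 + CHF 85,600 + CHF 84,500 = CHF 451,700
  Less exemption CHF 53,000 → base CHF 398,700
  CHF 398,700 × 14% = CHF 55,818

CHF 55,818 > CHF 17,184, so the parallel minimum levy is the binding amount.

CHF 55,818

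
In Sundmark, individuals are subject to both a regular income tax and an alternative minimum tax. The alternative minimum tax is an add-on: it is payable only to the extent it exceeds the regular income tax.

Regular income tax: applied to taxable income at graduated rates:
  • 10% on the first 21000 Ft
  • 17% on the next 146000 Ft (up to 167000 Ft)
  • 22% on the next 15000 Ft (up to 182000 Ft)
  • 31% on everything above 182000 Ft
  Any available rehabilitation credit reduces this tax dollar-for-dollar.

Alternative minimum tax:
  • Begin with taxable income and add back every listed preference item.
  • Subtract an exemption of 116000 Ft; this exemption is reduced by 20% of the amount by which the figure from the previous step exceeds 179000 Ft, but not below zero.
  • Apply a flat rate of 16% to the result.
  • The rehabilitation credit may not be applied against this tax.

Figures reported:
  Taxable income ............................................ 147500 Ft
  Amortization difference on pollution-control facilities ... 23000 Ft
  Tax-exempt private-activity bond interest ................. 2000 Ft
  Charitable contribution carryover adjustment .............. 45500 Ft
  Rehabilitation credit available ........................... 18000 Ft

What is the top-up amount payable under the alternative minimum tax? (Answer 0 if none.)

Alternative minimum tax:
  Adjusted income: 147500 Ft + 23000 Ft + 2000 Ft + 45500 Ft = 218000 Ft
  Exemption: 116000 Ft − 20% × (218000 Ft − 179000 Ft) = 116000 Ft − 7800 Ft = 108200 Ft
  Base: 218000 Ft − 108200 Ft = 109800 Ft
  109800 Ft × 16% = 17568 Ft

Regular income tax:
  21000 Ft × 10% = 2100 Ft
  126500 Ft × 17% = 21505 Ft
  → 23605 Ft
  Less rehabilitation credit 18000 Ft → 5605 Ft

Excess of alternative minimum tax over regular income tax: 17568 Ft − 5605 Ft = 11963 Ft.

11963 Ft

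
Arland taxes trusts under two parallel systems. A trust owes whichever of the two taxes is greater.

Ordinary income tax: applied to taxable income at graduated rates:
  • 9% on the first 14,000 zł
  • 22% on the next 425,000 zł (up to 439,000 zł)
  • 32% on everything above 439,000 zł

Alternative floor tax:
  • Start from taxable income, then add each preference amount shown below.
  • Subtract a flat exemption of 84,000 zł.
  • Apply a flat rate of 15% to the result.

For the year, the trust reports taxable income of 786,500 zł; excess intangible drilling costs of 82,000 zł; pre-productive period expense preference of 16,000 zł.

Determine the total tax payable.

Ordinary income tax:
  14,000 zł × 9% = 1,260 zł
  425,000 zł × 22% = 93,500 zł
  347,500 zł × 32% = 111,200 zł
  → 205,960 zł

Alternative floor tax:
  Adjusted income: 786,500 zł + 82,000 zł + 16,000 zł = 884,500 zł
  Less exemption 84,000 zł → base 800,500 zł
  800,500 zł × 15% = 120,075 zł

205,960 zł > 120,075 zł, so the ordinary income tax governs.

205,960 zł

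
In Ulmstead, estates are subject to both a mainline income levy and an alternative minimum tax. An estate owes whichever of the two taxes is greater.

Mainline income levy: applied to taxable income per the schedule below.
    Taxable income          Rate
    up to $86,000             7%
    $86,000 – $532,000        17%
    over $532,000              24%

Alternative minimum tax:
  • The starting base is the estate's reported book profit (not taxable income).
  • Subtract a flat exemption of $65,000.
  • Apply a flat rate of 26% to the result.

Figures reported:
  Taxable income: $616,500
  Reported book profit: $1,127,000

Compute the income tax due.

Mainline income levy:
  $86,000 × 7% = $6,020
  $446,000 × 17% = $75,820
  $84,500 × 24% = $20,280
  → $102,120

Alternative minimum tax:
  Base (reported book profit): $1,127,000
  Less exemption $65,000 → base $1,062,000
  $1,062,000 × 26% = $276,120

$276,120 > $102,120, so the alternative minimum tax is the binding amount.

$276,120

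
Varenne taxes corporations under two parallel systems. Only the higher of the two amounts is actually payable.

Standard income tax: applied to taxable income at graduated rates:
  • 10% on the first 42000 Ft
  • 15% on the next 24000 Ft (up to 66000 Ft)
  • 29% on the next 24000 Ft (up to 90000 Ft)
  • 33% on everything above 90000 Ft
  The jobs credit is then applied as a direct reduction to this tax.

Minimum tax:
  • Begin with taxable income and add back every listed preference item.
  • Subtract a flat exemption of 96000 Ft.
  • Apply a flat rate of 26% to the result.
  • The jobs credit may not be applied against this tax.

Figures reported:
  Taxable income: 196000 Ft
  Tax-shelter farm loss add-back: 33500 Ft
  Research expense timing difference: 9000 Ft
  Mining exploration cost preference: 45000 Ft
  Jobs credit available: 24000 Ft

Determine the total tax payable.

48750 Ft

Minimum tax:
  Adjusted income: 196000 Ft + 33500 Ft + 9000 Ft + 45000 Ft = 283500 Ft
  Less exemption 96000 Ft → base 187500 Ft
  187500 Ft × 26% = 48750 Ft

Standard income tax:
  42000 Ft × 10% = 4200 Ft
  24000 Ft × 15% = 3600 Ft
  24000 Ft × 29% = 6960 Ft
  106000 Ft × 33% = 34980 Ft
  → 49740 Ft
  Less jobs credit 24000 Ft → 25740 Ft

48750 Ft > 25740 Ft, so the minimum tax is the binding amount.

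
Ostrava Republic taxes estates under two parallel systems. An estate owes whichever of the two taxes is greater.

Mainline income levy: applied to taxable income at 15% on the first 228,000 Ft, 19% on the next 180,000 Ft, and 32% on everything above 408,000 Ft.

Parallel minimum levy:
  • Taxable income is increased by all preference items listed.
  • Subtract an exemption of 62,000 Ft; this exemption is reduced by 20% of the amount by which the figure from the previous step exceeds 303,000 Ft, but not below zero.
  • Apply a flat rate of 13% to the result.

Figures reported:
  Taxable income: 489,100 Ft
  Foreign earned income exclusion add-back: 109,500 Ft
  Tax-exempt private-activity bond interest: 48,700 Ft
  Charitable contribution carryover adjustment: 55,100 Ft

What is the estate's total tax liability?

Parallel minimum levy:
  Adjusted income: 489,100 Ft + 109,500 Ft + 48,700 Ft + 55,100 Ft = 702,400 Ft
  Exemption: 20% × (702,400 Ft − 303,000 Ft) = 79,880 Ft ≥ 62,000 Ft, so the exemption is fully phased out
  Base: 702,400 Ft − 0 Ft = 702,400 Ft
  702,400 Ft × 13% = 91,312 Ft

Mainline income levy:
  228,000 Ft × 15% = 34,200 Ft
  180,000 Ft × 19% = 34,200 Ft
  81,100 Ft × 32% = 25,952 Ft
  → 94,352 Ft

94,352 Ft > 91,312 Ft, so the mainline income levy governs.

94,352 Ft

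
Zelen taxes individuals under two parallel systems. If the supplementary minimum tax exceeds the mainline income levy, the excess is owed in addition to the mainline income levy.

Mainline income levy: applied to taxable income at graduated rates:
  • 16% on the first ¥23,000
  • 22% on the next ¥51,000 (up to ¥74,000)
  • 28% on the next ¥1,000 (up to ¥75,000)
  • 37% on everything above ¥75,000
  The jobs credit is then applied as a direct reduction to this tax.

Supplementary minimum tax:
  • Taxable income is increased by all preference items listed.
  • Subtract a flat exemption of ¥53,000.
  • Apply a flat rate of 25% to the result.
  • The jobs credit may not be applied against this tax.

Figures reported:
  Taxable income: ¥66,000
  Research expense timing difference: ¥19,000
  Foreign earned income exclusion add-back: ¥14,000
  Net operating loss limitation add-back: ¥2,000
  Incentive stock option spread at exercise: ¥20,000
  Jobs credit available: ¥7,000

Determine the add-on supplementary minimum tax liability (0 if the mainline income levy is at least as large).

Supplementary minimum tax:
  Adjusted income: ¥66,000 + ¥19,000 + ¥14,000 + ¥2,000 + ¥20,000 = ¥121,000
  Less exemption ¥53,000 → base ¥68,000
  ¥68,000 × 25% = ¥17,000

Mainline income levy:
  ¥23,000 × 16% = ¥3,680
  ¥43,000 × 22% = ¥9,460
  → ¥13,140
  Less jobs credit ¥7,000 → ¥6,140

Excess of supplementary minimum tax over mainline income levy: ¥17,000 − ¥6,140 = ¥10,860.

¥10,860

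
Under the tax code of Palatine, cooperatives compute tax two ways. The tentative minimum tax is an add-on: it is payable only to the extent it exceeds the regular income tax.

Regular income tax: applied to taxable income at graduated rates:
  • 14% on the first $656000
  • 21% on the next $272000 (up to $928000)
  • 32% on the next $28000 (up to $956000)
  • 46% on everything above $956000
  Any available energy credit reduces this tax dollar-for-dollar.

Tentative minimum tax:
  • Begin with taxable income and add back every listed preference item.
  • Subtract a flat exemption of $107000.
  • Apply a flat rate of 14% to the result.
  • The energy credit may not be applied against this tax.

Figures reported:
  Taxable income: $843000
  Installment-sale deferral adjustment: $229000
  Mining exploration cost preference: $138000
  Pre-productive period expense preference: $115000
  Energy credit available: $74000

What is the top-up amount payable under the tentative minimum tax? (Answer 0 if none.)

$113410

Tentative minimum tax:
  Adjusted income: $843000 + $229000 + $138000 + $115000 = $1325000
  Less exemption $107000 → base $1218000
  $1218000 × 14% = $170520

Regular income tax:
  $656000 × 14% = $91840
  $187000 × 21% = $39270
  → $131110
  Less energy credit $74000 → $57110

Excess of tentative minimum tax over regular income tax: $170520 − $57110 = $113410.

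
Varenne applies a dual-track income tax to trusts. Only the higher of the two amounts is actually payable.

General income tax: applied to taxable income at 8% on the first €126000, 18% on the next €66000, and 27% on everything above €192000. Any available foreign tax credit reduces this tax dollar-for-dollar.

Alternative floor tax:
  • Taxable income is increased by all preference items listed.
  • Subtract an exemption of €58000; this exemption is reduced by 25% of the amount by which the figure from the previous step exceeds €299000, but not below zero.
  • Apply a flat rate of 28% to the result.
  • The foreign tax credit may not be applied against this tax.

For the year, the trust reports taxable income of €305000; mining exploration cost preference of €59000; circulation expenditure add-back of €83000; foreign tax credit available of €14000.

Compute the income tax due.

€119280

General income tax:
  €126000 × 8% = €10080
  €66000 × 18% = €11880
  €113000 × 27% = €30510
  → €52470
  Less foreign tax credit €14000 → €38470

Alternative floor tax:
  Adjusted income: €305000 + €59000 + €83000 = €447000
  Exemption: €58000 − 25% × (€447000 − €299000) = €58000 − €37000 = €21000
  Base: €447000 − €21000 = €426000
  €426000 × 28% = €119280

€119280 > €38470, so the alternative floor tax is the binding amount.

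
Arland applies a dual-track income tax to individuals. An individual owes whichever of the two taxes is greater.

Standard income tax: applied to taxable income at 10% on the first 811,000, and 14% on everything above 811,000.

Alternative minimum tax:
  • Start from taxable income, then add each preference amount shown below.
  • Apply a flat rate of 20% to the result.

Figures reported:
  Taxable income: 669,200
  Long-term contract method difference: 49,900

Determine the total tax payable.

143,820

Standard income tax:
  669,200 × 10% = 66,920

Alternative minimum tax:
  Adjusted income: 669,200 + 49,900 = 719,100
  719,100 × 20% = 143,820

143,820 > 66,920, so the alternative minimum tax is the binding amount.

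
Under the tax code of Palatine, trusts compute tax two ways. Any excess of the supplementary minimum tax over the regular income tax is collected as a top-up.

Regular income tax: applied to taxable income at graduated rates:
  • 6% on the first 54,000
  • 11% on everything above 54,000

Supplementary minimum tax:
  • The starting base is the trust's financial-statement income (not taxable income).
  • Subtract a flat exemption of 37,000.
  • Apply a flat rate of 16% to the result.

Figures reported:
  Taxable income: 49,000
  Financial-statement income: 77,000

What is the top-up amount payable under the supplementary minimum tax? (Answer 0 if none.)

Supplementary minimum tax:
  Base (financial-statement income): 77,000
  Less exemption 37,000 → base 40,000
  40,000 × 16% = 6,400

Regular income tax:
  49,000 × 6% = 2,940

Excess of supplementary minimum tax over regular income tax: 6,400 − 2,940 = 3,460.

3,460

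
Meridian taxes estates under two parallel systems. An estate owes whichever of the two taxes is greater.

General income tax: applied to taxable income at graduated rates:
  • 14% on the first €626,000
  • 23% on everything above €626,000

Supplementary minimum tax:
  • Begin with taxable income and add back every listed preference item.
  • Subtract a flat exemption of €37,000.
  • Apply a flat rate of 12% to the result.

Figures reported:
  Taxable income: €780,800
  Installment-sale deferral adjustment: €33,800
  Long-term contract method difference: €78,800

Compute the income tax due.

€123,244

Supplementary minimum tax:
  Adjusted income: €780,800 + €33,800 + €78,800 = €893,400
  Less exemption €37,000 → base €856,400
  €856,400 × 12% = €102,768

General income tax:
  €626,000 × 14% = €87,640
  €154,800 × 23% = €35,604
  → €123,244

€123,244 > €102,768, so the general income tax governs.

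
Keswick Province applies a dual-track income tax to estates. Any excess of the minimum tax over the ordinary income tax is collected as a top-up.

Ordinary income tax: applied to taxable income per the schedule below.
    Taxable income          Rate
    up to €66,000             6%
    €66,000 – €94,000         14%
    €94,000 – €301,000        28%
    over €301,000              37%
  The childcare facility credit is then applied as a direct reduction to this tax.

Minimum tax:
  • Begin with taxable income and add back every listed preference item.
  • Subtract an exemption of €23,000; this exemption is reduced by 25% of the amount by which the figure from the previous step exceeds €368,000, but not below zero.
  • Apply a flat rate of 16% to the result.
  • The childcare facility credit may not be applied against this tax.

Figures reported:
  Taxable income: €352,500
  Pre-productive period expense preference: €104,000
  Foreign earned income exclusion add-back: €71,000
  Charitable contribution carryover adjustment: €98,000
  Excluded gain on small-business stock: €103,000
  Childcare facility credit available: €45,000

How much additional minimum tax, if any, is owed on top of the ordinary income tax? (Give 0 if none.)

Minimum tax:
  Adjusted income: €352,500 + €104,000 + €71,000 + €98,000 + €103,000 = €728,500
  Exemption: 25% × (€728,500 − €368,000) = €90,125 ≥ €23,000, so the exemption is fully phased out
  Base: €728,500 − €0 = €728,500
  €728,500 × 16% = €116,560

Ordinary income tax:
  €66,000 × 6% = €3,960
  €28,000 × 14% = €3,920
  €207,000 × 28% = €57,960
  €51,500 × 37% = €19,055
  → €84,895
  Less childcare facility credit €45,000 → €39,895

Excess of minimum tax over ordinary income tax: €116,560 − €39,895 = €76,665.

€76,665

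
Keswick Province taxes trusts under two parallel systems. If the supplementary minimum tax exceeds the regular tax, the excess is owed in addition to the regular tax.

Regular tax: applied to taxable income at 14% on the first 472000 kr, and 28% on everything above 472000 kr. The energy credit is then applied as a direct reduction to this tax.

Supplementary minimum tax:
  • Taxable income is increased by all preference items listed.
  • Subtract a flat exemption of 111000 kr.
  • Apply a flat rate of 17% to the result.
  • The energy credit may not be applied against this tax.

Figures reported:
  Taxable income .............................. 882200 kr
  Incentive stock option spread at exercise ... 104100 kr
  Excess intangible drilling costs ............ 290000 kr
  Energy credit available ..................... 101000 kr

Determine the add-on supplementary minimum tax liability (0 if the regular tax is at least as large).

118165 kr

Regular tax:
  472000 kr × 14% = 66080 kr
  410200 kr × 28% = 114856 kr
  → 180936 kr
  Less energy credit 101000 kr → 79936 kr

Supplementary minimum tax:
  Adjusted income: 882200 kr + 104100 kr + 290000 kr = 1276300 kr
  Less exemption 111000 kr → base 1165300 kr
  1165300 kr × 17% = 198101 kr

Excess of supplementary minimum tax over regular tax: 198101 kr − 79936 kr = 118165 kr.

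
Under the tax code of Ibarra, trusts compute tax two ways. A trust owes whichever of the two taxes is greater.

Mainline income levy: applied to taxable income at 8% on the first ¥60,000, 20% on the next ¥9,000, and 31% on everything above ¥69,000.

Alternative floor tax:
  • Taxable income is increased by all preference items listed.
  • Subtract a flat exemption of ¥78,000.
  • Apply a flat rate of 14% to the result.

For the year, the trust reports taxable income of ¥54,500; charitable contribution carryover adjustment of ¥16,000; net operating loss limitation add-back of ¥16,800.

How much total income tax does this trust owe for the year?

¥4,360

Alternative floor tax:
  Adjusted income: ¥54,500 + ¥16,000 + ¥16,800 = ¥87,300
  Less exemption ¥78,000 → base ¥9,300
  ¥9,300 × 14% = ¥1,302

Mainline income levy:
  ¥54,500 × 8% = ¥4,360

¥4,360 > ¥1,302, so the mainline income levy governs.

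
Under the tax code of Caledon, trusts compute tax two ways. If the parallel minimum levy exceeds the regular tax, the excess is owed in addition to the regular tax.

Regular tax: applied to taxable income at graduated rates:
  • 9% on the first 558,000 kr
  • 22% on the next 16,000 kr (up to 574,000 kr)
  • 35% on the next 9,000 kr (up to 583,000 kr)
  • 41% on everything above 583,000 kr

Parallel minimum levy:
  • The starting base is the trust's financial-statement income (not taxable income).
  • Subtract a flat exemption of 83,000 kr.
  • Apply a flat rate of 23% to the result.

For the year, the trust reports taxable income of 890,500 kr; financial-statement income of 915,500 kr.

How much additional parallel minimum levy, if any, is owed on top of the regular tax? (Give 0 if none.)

Regular tax:
  558,000 kr × 9% = 50,220 kr
  16,000 kr × 22% = 3,520 kr
  9,000 kr × 35% = 3,150 kr
  307,500 kr × 41% = 126,075 kr
  → 182,965 kr

Parallel minimum levy:
  Base (financial-statement income): 915,500 kr
  Less exemption 83,000 kr → base 832,500 kr
  832,500 kr × 23% = 191,475 kr

Excess of parallel minimum levy over regular tax: 191,475 kr − 182,965 kr = 8,510 kr.

8,510 kr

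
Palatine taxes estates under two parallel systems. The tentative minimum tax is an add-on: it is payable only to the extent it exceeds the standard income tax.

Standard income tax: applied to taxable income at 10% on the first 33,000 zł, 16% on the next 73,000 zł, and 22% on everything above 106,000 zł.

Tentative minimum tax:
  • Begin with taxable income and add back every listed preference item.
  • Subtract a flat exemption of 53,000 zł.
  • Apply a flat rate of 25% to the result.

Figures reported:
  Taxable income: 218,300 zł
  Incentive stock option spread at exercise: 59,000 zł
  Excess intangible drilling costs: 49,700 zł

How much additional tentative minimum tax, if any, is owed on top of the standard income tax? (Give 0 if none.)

Standard income tax:
  33,000 zł × 10% = 3,300 zł
  73,000 zł × 16% = 11,680 zł
  112,300 zł × 22% = 24,706 zł
  → 39,686 zł

Tentative minimum tax:
  Adjusted income: 218,300 zł + 59,000 zł + 49,700 zł = 327,000 zł
  Less exemption 53,000 zł → base 274,000 zł
  274,000 zł × 25% = 68,500 zł

Excess of tentative minimum tax over standard income tax: 68,500 zł − 39,686 zł = 28,814 zł.

28,814 zł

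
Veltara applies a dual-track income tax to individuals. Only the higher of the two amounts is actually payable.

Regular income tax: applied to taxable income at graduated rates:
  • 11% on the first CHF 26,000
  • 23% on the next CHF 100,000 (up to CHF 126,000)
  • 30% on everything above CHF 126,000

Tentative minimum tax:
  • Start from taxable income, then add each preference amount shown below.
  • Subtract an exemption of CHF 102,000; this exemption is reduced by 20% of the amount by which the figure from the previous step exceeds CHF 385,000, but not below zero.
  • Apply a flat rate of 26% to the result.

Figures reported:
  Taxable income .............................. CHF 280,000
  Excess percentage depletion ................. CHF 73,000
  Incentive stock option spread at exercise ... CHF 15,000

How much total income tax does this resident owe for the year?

Regular income tax:
  CHF 26,000 × 11% = CHF 2,860
  CHF 100,000 × 23% = CHF 23,000
  CHF 154,000 × 30% = CHF 46,200
  → CHF 72,060

Tentative minimum tax:
  Adjusted income: CHF 280,000 + CHF 73,000 + CHF 15,000 = CHF 368,000
  Exemption: CHF 368,000 ≤ CHF 385,000, so full CHF 102,000 applies
  Base: CHF 368,000 − CHF 102,000 = CHF 266,000
  CHF 266,000 × 26% = CHF 69,160

CHF 72,060 > CHF 69,160, so the regular income tax governs.

CHF 72,060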